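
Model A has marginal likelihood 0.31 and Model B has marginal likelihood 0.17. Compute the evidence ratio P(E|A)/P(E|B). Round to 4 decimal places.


Evidence ratio = P(E|A) / P(E|B)
= 0.31 / 0.17
= 1.8235

1.8235


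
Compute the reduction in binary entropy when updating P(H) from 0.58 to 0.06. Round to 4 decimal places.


H_before = -p*log2(p) - (1-p)*log2(1-p) for p=0.58: 0.9815
H_after for p=0.06: 0.3274
Reduction = 0.9815 - 0.3274 = 0.654

0.654


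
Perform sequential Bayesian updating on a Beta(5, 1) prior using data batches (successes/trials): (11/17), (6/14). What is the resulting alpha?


Accumulate successes: 17
Posterior alpha = prior alpha + sum of successes
= 5 + 17 = 22

22


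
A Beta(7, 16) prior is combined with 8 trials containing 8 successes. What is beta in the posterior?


In conjugate updating:
beta_posterior = beta_prior + (n - k)
= 16 + (8 - 8)
= 16 + 0 = 16

16


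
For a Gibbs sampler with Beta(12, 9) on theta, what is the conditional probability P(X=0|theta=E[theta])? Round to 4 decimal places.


E[theta] = 12/(12+9) = 0.5714
P(X=0|theta) = 1 - theta = 0.4286

0.4286


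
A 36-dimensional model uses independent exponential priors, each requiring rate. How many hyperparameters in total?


Per parameter: 1 (rate).
Total = 36 * 1 = 36

36


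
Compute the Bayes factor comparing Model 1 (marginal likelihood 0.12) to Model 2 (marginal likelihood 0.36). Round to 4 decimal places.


BF12 = marginal likelihood of M1 / marginal likelihood of M2
= 0.12/0.36
= 0.3333

0.3333


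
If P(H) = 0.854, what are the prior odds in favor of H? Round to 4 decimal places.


Prior odds = P(H) / (1 - P(H))
= 0.854 / 0.146
= 5.8493

5.8493


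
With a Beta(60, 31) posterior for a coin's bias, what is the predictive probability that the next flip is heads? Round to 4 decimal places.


The predictive probability equals the posterior mean.
P(next = heads) = alpha / (alpha + beta)
= 60 / 91 = 0.6593

0.6593


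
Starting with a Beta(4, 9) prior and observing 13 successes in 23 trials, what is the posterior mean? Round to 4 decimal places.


Posterior parameters: alpha = 4 + 13 = 17
beta = 9 + 10 = 19
Posterior mean = alpha / (alpha + beta) = 17 / 36
= 0.4722

0.4722


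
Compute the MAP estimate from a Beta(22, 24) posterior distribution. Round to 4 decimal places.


MAP = mode of Beta distribution
= (alpha - 1)/(alpha + beta - 2)
= (22-1)/(22+24-2)
= 21/44 = 0.4773

0.4773


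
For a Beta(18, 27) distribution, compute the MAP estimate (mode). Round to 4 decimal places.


MAP = mode = (a-1)/(a+b-2)
= (18-1)/(18+27-2)
= 17/43 = 0.3953

0.3953


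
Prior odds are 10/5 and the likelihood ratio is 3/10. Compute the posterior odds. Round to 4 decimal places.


Posterior odds = prior odds * likelihood ratio
= (10/5) * (3/10)
= 30 / 50
= 0.6

0.6


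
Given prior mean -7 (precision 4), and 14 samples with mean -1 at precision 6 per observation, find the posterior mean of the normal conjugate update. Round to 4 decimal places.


The posterior mean is a precision-weighted average of prior and data.
Post. prec. = 4 + 84 = 88
Post. mean = (-28 + -84)/88 = -112/88 = -1.2727

-1.2727


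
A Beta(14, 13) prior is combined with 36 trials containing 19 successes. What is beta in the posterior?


In conjugate updating:
beta_posterior = beta_prior + (n - k)
= 13 + (36 - 19)
= 13 + 17 = 30

30


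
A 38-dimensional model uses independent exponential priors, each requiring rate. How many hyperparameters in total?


Per parameter: 1 (rate).
Total = 38 * 1 = 38

38


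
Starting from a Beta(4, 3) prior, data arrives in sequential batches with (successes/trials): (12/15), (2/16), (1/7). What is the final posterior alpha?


In sequential Bayesian updating, we sum all successes.
Total successes = 15
Final alpha = 4 + 15 = 19

19


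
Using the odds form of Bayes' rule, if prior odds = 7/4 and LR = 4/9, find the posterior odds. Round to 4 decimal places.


Bayes' rule in odds form: posterior odds = prior odds * LR
= (7 * 4) / (4 * 9)
= 28/36 = 0.7778

0.7778


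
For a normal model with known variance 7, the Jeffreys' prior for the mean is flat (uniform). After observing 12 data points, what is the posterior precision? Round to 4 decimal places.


Jeffreys' prior for normal mean (known variance) is flat.
Prior precision = 0.
Posterior precision = prior_prec + n/sigma^2 = 0 + 12/7
= 1.7143

1.7143


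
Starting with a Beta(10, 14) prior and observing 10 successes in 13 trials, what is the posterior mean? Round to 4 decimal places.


Posterior parameters: alpha = 10 + 10 = 20
beta = 14 + 3 = 17
Posterior mean = alpha / (alpha + beta) = 20 / 37
= 0.5405

0.5405


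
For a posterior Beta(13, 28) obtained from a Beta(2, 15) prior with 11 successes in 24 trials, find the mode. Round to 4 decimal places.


Mode = (alpha - 1) / (alpha + beta - 2)
= 12 / 39
= 0.3077

0.3077


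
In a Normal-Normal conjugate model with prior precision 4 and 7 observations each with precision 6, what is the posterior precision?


Posterior precision = prior precision + n * observation precision
= 4 + 7 * 6
= 4 + 42 = 46

46


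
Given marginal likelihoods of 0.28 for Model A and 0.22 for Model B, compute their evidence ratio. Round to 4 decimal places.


Ratio = ML(A) / ML(B) = 0.28/0.22
= 1.2727

1.2727


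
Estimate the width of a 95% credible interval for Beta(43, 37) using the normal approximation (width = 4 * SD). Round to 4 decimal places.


For Beta(a,b): Var = ab/((a+b)^2(a+b+1))
Var = 0.0031, SD = 0.0554
Approximate 95% CI width = 4 * 0.0554 = 0.2216

0.2216


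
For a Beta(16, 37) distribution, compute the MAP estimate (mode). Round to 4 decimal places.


MAP = mode = (a-1)/(a+b-2)
= (16-1)/(16+37-2)
= 15/51 = 0.2941

0.2941


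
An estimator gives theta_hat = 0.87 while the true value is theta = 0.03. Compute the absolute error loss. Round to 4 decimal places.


The absolute error loss is |theta_hat - theta|
= |0.87 - 0.03|
= 0.84

0.84


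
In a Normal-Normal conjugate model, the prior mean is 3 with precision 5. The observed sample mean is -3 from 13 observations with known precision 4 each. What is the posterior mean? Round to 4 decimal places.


Posterior precision = tau0 + n*tau = 5 + 13*4 = 57
Posterior mean = (tau0*mu0 + n*tau*xbar) / posterior_precision
= (5*3 + 13*4*-3) / 57
= -141 / 57 = -2.4737

-2.4737


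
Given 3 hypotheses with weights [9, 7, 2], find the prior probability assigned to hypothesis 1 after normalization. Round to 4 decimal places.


To normalize, divide each weight by the sum of all weights.
Sum = 18
Prior(H1) = 9/18 = 0.5

0.5


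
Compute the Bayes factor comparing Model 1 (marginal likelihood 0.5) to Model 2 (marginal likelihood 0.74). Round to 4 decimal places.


BF12 = marginal likelihood of M1 / marginal likelihood of M2
= 0.5/0.74
= 0.6757

0.6757


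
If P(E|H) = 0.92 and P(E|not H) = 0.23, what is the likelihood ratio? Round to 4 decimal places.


Likelihood ratio = P(E|H) / P(E|not H)
= 0.92 / 0.23
= 4.0

4.0


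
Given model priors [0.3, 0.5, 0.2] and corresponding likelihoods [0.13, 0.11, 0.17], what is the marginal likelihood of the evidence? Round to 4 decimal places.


P(E) = sum_i P(M_i) P(E|M_i)
= 0.039 + 0.055 + 0.034
= 0.128

0.128


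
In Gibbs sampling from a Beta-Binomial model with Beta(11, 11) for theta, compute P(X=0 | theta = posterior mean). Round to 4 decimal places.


Posterior mean = alpha/(alpha+beta) = 11/22 = 0.5
P(X=0|theta=mean) = 1 - theta = 0.5

0.5


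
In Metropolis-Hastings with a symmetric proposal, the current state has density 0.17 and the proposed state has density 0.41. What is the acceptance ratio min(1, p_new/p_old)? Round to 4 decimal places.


Ratio = p_new / p_old = 0.41 / 0.17 = 2.4118
Acceptance = min(1, 2.4118) = 1.0

1.0


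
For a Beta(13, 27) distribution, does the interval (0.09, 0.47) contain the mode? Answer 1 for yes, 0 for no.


Mode of Beta(a,b) = (a-1)/(a+b-2)
= (13-1)/(13+27-2) = 0.3158
Check: 0.09 <= 0.3158 <= 0.47?
Result: 1

1


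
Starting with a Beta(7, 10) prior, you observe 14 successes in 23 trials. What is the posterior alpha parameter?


For a Beta-Binomial conjugate model:
Posterior alpha = prior alpha + number of successes
= 7 + 14 = 21

21


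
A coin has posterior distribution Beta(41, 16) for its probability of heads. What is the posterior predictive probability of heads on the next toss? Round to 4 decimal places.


Posterior predictive = E[theta] = alpha/(alpha+beta)
= 41/57
= 0.7193

0.7193


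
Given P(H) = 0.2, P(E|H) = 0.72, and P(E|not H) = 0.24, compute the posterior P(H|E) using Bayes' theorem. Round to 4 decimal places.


By Bayes' theorem: P(H|E) = P(E|H)*P(H) / P(E)
P(E) = P(E|H)*P(H) + P(E|not H)*P(not H)
P(E) = 0.72*0.2 + 0.24*0.8 = 0.336
P(H|E) = 0.72*0.2 / 0.336 = 0.4286

0.4286


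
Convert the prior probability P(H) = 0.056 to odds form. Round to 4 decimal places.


P(not H) = 1 - 0.056 = 0.944
Odds = 0.056 / 0.944 = 0.0593

0.0593


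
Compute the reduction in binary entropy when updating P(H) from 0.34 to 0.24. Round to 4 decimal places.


H_before = -p*log2(p) - (1-p)*log2(1-p) for p=0.34: 0.9248
H_after for p=0.24: 0.795
Reduction = 0.9248 - 0.795 = 0.1298

0.1298


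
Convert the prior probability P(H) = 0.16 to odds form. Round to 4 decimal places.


P(not H) = 1 - 0.16 = 0.84
Odds = 0.16 / 0.84 = 0.1905

0.1905


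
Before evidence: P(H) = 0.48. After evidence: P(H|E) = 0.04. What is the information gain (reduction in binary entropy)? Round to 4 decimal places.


Prior entropy = 0.9988
Posterior entropy = 0.2423
Information gain = 0.9988 - 0.2423 = 0.7566

0.7566


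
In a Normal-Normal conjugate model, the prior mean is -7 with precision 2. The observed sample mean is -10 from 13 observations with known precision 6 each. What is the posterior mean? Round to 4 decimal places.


Posterior precision = tau0 + n*tau = 2 + 13*6 = 80
Posterior mean = (tau0*mu0 + n*tau*xbar) / posterior_precision
= (2*-7 + 13*6*-10) / 80
= -794 / 80 = -9.925

-9.925


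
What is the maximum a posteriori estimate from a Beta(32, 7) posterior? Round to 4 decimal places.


The MAP estimate equals the mode of the distribution.
Mode of Beta(a,b) = (a-1)/(a+b-2)
= 31/37
= 0.8378

0.8378


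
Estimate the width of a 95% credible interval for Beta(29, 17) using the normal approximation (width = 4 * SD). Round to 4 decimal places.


For Beta(a,b): Var = ab/((a+b)^2(a+b+1))
Var = 0.005, SD = 0.0704
Approximate 95% CI width = 4 * 0.0704 = 0.2816

0.2816


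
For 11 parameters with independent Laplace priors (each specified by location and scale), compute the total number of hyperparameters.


A Laplace prior has 2 hyperparameters per parameter.
Total = 11 * 2 = 22

22


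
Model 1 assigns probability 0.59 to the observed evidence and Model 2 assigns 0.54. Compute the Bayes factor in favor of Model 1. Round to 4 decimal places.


BF = P(data|M1) / P(data|M2)
= 0.59 / 0.54 = 1.0926

1.0926


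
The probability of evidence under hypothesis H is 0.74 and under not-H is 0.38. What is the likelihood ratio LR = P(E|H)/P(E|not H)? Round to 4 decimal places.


LR = 0.74 / 0.38
= 1.9474

1.9474


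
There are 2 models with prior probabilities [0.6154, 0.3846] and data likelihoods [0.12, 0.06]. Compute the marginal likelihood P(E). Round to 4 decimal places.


P(E) = sum over models of P(M_i) * P(E|M_i)
= 0.6154*0.12 + 0.3846*0.06
= 0.0969

0.0969


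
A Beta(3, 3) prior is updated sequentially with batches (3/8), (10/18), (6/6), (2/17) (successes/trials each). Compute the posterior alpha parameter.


Sequential conjugate updating is equivalent to a single batch update.
Total successes across all batches = 21
alpha_posterior = alpha_prior + total_successes = 3 + 21
= 24

24


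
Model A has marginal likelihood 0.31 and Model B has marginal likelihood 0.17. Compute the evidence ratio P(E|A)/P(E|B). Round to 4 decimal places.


Evidence ratio = P(E|A) / P(E|B)
= 0.31 / 0.17
= 1.8235

1.8235


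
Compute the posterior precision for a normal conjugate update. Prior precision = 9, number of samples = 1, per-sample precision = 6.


tau_post = tau_0 + n * tau
= 9 + 1 * 6 = 15

15


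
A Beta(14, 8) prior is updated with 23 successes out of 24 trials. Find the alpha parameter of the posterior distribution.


In the Beta-Binomial conjugate update:
alpha_post = alpha_prior + successes
= 14 + 23
= 37

37


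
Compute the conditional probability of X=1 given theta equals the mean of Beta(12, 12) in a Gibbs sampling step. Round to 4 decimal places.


Mean of Beta(12, 12) = 0.5
P(X=1 | theta=0.5) = 0.5

0.5


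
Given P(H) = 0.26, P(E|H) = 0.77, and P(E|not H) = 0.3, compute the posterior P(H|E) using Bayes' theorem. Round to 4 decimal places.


By Bayes' theorem: P(H|E) = P(E|H)*P(H) / P(E)
P(E) = P(E|H)*P(H) + P(E|not H)*P(not H)
P(E) = 0.77*0.26 + 0.3*0.74 = 0.4222
P(H|E) = 0.77*0.26 / 0.4222 = 0.4742

0.4742


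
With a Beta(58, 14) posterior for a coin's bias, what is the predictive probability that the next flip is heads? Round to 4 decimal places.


The predictive probability equals the posterior mean.
P(next = heads) = alpha / (alpha + beta)
= 58 / 72 = 0.8056

0.8056


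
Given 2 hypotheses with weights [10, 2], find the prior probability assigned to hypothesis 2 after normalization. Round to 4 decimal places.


To normalize, divide each weight by the sum of all weights.
Sum = 12
Prior(H2) = 2/12 = 0.1667

0.1667


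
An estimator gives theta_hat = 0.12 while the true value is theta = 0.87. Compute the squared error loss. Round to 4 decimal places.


The squared error loss is (theta_hat - theta)^2
= (0.12 - 0.87)^2
= (-0.75)^2 = 0.5625

0.5625


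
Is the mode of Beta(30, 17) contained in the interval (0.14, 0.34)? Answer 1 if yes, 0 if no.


Mode = (a-1)/(a+b-2) = 29/45 = 0.6444
Interval: (0.14, 0.34)
Contains mode? 0

0


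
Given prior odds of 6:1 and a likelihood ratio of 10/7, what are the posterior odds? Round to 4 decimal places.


Posterior odds = prior odds * LR
Prior odds = 6/1 = 6.0
LR = 10/7 = 1.4286
Posterior odds = 6.0 * 1.4286 = 8.5714

8.5714


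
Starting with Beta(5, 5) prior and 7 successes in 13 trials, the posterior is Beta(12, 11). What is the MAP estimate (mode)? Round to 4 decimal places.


The mode of Beta(a, b) when a > 1 and b > 1 is (a-1)/(a+b-2)
= (12 - 1) / (12 + 11 - 2)
= 11 / 21
= 0.5238

0.5238


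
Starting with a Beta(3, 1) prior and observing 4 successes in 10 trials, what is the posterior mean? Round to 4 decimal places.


Posterior parameters: alpha = 3 + 4 = 7
beta = 1 + 6 = 7
Posterior mean = alpha / (alpha + beta) = 7 / 14
= 0.5

0.5


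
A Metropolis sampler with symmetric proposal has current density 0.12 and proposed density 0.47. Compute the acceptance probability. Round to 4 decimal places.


For symmetric proposals, acceptance = min(1, pi(x*)/pi(x))
= min(1, 0.47/0.12)
= min(1, 3.9167) = 1.0

1.0


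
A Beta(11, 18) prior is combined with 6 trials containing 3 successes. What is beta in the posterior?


In conjugate updating:
beta_posterior = beta_prior + (n - k)
= 18 + (6 - 3)
= 18 + 3 = 21

21


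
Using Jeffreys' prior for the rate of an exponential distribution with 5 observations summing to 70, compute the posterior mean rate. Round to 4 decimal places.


Jeffreys' prior leads to posterior Gamma(5, 70).
Mean = 5/70 = 0.0714

0.0714


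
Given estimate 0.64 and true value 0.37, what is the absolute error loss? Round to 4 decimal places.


Absolute error = |estimate - true|
= |0.27| = 0.27

0.27


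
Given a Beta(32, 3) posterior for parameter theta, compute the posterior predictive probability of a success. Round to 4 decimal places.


For a Beta-Bernoulli model, the predictive probability is the mean:
P(success) = 32/(32+3) = 32/35 = 0.9143

0.9143


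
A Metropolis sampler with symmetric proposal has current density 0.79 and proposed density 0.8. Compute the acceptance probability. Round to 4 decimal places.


For symmetric proposals, acceptance = min(1, pi(x*)/pi(x))
= min(1, 0.8/0.79)
= min(1, 1.0127) = 1.0

1.0


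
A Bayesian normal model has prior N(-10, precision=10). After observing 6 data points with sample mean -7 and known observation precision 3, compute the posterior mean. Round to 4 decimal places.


Posterior mean = (prior_precision * prior_mean + n * data_precision * data_mean) / (prior_precision + n * data_precision)
Numerator = 10*-10 + 6*3*-7 = -226
Denominator = 10 + 6*3 = 28
Posterior mean = -8.0714

-8.0714


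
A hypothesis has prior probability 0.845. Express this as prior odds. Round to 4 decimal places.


Odds = P(H) / P(not H) = 0.845 / 0.155
= 5.4516

5.4516


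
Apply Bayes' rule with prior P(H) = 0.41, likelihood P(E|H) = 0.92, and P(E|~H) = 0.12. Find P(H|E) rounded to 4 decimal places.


Step 1: Compute marginal P(E) = P(E|H)P(H) + P(E|~H)P(~H)
= 0.92*0.41 + 0.12*0.59 = 0.448
Step 2: P(H|E) = P(E|H)P(H)/P(E) = 0.3772/0.448
= 0.842

0.842


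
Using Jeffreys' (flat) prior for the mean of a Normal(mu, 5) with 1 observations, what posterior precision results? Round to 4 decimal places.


Flat prior means prior precision is 0.
Posterior precision = n / sigma^2 = 1/5 = 0.2

0.2


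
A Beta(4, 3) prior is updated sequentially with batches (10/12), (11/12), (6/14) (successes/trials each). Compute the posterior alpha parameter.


Sequential conjugate updating is equivalent to a single batch update.
Total successes across all batches = 27
alpha_posterior = alpha_prior + total_successes = 4 + 27
= 31

31


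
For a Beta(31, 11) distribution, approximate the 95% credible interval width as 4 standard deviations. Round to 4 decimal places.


Variance of Beta(a,b) = ab / ((a+b)^2 * (a+b+1))
= 31*11 / ((42)^2 * 43)
= 0.0045
SD = sqrt(0.0045) = 0.067
Width = 4 * SD = 0.2682

0.2682


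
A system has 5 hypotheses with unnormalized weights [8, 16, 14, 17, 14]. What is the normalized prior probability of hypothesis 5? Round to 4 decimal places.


The normalized prior is the weight divided by the total.
Total weight = 69
P(H5) = 14 / 69 = 0.2029

0.2029


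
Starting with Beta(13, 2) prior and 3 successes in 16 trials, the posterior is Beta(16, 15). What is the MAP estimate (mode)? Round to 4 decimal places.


The mode of Beta(a, b) when a > 1 and b > 1 is (a-1)/(a+b-2)
= (16 - 1) / (16 + 15 - 2)
= 15 / 29
= 0.5172

0.5172


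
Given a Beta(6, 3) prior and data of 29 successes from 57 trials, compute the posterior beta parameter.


Number of failures = 57 - 29 = 28
Posterior beta = 3 + 28 = 31

31


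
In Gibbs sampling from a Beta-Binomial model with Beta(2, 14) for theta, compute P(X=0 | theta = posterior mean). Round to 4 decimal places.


Posterior mean = alpha/(alpha+beta) = 2/16 = 0.125
P(X=0|theta=mean) = 1 - theta = 0.875

0.875


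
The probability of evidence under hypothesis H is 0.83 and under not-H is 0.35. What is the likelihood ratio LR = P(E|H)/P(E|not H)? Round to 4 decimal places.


LR = 0.83 / 0.35
= 2.3714

2.3714


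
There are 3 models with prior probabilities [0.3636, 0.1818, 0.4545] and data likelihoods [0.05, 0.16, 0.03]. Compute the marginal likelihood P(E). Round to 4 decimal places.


P(E) = sum over models of P(M_i) * P(E|M_i)
= 0.3636*0.05 + 0.1818*0.16 + 0.4545*0.03
= 0.0609

0.0609


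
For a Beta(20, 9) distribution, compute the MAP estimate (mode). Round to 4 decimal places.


MAP = mode = (a-1)/(a+b-2)
= (20-1)/(20+9-2)
= 19/27 = 0.7037

0.7037


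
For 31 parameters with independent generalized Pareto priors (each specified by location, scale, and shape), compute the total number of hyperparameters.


A generalized Pareto prior has 3 hyperparameters per parameter.
Total = 31 * 3 = 93

93


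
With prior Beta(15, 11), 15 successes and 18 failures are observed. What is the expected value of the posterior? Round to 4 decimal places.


Posterior = Beta(30, 29)
E[theta] = alpha/(alpha+beta)
= 30/59 = 0.5085

0.5085


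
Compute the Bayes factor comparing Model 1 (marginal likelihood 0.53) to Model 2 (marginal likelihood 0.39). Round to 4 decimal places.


BF12 = marginal likelihood of M1 / marginal likelihood of M2
= 0.53/0.39
= 1.359

1.359


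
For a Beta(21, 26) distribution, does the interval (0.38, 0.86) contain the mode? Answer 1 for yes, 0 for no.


Mode of Beta(a,b) = (a-1)/(a+b-2)
= (21-1)/(21+26-2) = 0.4444
Check: 0.38 <= 0.4444 <= 0.86?
Result: 1

1


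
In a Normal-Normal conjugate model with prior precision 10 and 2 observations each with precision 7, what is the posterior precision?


Posterior precision = prior precision + n * observation precision
= 10 + 2 * 7
= 10 + 14 = 24

24


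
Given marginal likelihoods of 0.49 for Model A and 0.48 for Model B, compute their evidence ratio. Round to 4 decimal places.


Ratio = ML(A) / ML(B) = 0.49/0.48
= 1.0208

1.0208


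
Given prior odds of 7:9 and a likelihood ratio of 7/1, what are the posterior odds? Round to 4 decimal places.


Posterior odds = prior odds * LR
Prior odds = 7/9 = 0.7778
LR = 7/1 = 7.0
Posterior odds = 0.7778 * 7.0 = 5.4444

5.4444


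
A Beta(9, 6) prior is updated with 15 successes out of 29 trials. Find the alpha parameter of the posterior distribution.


In the Beta-Binomial conjugate update:
alpha_post = alpha_prior + successes
= 9 + 15
= 24

24


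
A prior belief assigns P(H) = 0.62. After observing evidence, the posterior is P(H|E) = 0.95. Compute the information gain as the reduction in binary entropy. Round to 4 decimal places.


H(prior) = -0.62*log2(0.62) - 0.38*log2(0.38)
= 0.958
H(post) = -0.95*log2(0.95) - 0.05*log2(0.05)
= 0.2864
IG = 0.958 - 0.2864 = 0.6716

0.6716


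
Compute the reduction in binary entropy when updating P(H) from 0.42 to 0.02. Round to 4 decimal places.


H_before = -p*log2(p) - (1-p)*log2(1-p) for p=0.42: 0.9815
H_after for p=0.02: 0.1414
Reduction = 0.9815 - 0.1414 = 0.84

0.84


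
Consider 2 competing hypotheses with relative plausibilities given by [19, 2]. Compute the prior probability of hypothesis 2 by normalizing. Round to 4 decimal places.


Sum of weights = 19 + 2 = 21
Normalized prior for H2 = 2 / 21
= 0.0952

0.0952


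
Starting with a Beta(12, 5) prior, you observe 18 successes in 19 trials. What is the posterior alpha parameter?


For a Beta-Binomial conjugate model:
Posterior alpha = prior alpha + number of successes
= 12 + 18 = 30

30


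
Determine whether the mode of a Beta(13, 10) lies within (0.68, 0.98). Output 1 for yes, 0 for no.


First find the mode: (a-1)/(a+b-2) = 0.5714
Is 0.5714 in (0.68, 0.98)? 0

0


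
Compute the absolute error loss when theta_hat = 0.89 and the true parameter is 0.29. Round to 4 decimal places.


L = |theta_hat - theta_true|
= |0.89 - 0.29| = 0.6

0.6


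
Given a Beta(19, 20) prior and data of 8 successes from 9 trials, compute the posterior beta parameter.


Number of failures = 9 - 8 = 1
Posterior beta = 20 + 1 = 21

21


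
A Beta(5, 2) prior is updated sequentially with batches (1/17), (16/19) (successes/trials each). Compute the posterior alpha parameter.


Sequential conjugate updating is equivalent to a single batch update.
Total successes across all batches = 17
alpha_posterior = alpha_prior + total_successes = 5 + 17
= 22

22


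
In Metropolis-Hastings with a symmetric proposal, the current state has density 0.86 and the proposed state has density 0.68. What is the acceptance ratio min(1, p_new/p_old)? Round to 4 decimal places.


Ratio = p_new / p_old = 0.68 / 0.86 = 0.7907
Acceptance = min(1, 0.7907) = 0.7907

0.7907


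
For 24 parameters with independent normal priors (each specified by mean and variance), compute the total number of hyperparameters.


A normal prior has 2 hyperparameters per parameter.
Total = 24 * 2 = 48

48


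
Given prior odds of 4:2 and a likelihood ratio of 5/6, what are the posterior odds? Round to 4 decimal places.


Posterior odds = prior odds * LR
Prior odds = 4/2 = 2.0
LR = 5/6 = 0.8333
Posterior odds = 2.0 * 0.8333 = 1.6667

1.6667


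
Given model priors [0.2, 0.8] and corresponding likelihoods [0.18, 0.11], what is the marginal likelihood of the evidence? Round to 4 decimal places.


P(E) = sum_i P(M_i) P(E|M_i)
= 0.036 + 0.088
= 0.124

0.124


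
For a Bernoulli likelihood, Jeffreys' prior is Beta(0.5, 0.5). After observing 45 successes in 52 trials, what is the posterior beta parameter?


Jeffreys' prior for Bernoulli is Beta(0.5, 0.5).
Posterior is Beta(0.5 + k, 0.5 + n - k).
Posterior beta = 0.5 + (n - k) = 0.5 + 7 = 7.5

7.5


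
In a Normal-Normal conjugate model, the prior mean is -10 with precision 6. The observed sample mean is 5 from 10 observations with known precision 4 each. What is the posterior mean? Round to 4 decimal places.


Posterior precision = tau0 + n*tau = 6 + 10*4 = 46
Posterior mean = (tau0*mu0 + n*tau*xbar) / posterior_precision
= (6*-10 + 10*4*5) / 46
= 140 / 46 = 3.0435

3.0435


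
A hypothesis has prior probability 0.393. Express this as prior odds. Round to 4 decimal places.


Odds = P(H) / P(not H) = 0.393 / 0.607
= 0.6474

0.6474


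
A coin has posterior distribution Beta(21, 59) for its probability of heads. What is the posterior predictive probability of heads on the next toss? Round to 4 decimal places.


Posterior predictive = E[theta] = alpha/(alpha+beta)
= 21/80
= 0.2625

0.2625


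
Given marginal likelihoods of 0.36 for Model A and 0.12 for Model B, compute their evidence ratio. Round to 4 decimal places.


Ratio = ML(A) / ML(B) = 0.36/0.12
= 3.0

3.0


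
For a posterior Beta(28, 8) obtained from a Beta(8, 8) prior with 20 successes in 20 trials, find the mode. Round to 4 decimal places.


Mode = (alpha - 1) / (alpha + beta - 2)
= 27 / 34
= 0.7941

0.7941


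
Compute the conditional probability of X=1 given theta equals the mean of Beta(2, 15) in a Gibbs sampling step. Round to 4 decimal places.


Mean of Beta(2, 15) = 0.1176
P(X=1 | theta=0.1176) = 0.1176

0.1176


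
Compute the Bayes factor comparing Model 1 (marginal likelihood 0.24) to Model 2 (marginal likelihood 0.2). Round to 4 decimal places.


BF12 = marginal likelihood of M1 / marginal likelihood of M2
= 0.24/0.2
= 1.2

1.2


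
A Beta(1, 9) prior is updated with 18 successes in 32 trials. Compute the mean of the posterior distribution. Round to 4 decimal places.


After update: Beta(19, 23)
Mean = 19 / (19 + 23) = 19 / 42
= 0.4524

0.4524


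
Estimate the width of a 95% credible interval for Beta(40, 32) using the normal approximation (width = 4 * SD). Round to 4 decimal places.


For Beta(a,b): Var = ab/((a+b)^2(a+b+1))
Var = 0.0034, SD = 0.0582
Approximate 95% CI width = 4 * 0.0582 = 0.2326

0.2326


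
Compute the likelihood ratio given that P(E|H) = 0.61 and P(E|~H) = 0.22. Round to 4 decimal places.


LR = P(E|H) / P(E|~H)
= 0.61 / 0.22 = 2.7727

2.7727


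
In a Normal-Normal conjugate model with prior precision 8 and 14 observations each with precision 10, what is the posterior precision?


Posterior precision = prior precision + n * observation precision
= 8 + 14 * 10
= 8 + 140 = 148

148


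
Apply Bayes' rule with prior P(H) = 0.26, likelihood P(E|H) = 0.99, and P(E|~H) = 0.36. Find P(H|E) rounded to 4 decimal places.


Step 1: Compute marginal P(E) = P(E|H)P(H) + P(E|~H)P(~H)
= 0.99*0.26 + 0.36*0.74 = 0.5238
Step 2: P(H|E) = P(E|H)P(H)/P(E) = 0.2574/0.5238
= 0.4914

0.4914


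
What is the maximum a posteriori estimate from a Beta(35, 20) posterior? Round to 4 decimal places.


The MAP estimate equals the mode of the distribution.
Mode of Beta(a,b) = (a-1)/(a+b-2)
= 34/53
= 0.6415

0.6415


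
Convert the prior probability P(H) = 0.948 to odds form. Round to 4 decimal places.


P(not H) = 1 - 0.948 = 0.052
Odds = 0.948 / 0.052 = 18.2308

18.2308


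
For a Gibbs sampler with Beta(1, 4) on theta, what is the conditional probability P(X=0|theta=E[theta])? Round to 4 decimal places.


E[theta] = 1/(1+4) = 0.2
P(X=0|theta) = 1 - theta = 0.8

0.8


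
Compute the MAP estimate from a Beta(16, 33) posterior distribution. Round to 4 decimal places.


MAP = mode of Beta distribution
= (alpha - 1)/(alpha + beta - 2)
= (16-1)/(16+33-2)
= 15/47 = 0.3191

0.3191


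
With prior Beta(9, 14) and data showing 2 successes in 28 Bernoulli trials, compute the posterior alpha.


Conjugate update: alpha_posterior = alpha_prior + k
= 9 + 2 = 11

11


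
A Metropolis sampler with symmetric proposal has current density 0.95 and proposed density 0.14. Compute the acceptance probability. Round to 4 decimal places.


For symmetric proposals, acceptance = min(1, pi(x*)/pi(x))
= min(1, 0.14/0.95)
= min(1, 0.1474) = 0.1474

0.1474


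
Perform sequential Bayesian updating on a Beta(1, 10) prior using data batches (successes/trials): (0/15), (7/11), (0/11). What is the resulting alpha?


Accumulate successes: 7
Posterior alpha = prior alpha + sum of successes
= 1 + 7 = 8

8


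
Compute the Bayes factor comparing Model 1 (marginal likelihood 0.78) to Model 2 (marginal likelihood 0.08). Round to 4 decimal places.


BF12 = marginal likelihood of M1 / marginal likelihood of M2
= 0.78/0.08
= 9.75

9.75


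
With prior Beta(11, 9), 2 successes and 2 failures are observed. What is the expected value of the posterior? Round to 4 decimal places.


Posterior = Beta(13, 11)
E[theta] = alpha/(alpha+beta)
= 13/24 = 0.5417

0.5417


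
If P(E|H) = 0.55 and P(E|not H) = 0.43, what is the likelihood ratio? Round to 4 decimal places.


Likelihood ratio = P(E|H) / P(E|not H)
= 0.55 / 0.43
= 1.2791

1.2791


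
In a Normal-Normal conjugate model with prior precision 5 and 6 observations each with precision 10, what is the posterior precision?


Posterior precision = prior precision + n * observation precision
= 5 + 6 * 10
= 5 + 60 = 65

65


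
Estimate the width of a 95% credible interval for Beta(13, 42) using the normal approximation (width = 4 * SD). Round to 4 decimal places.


For Beta(a,b): Var = ab/((a+b)^2(a+b+1))
Var = 0.0032, SD = 0.0568
Approximate 95% CI width = 4 * 0.0568 = 0.2271

0.2271


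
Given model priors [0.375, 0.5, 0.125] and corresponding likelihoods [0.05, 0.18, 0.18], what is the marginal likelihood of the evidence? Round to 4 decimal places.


P(E) = sum_i P(M_i) P(E|M_i)
= 0.0188 + 0.09 + 0.0225
= 0.1313

0.1313


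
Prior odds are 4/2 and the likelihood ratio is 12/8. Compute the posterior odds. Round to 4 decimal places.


Posterior odds = prior odds * likelihood ratio
= (4/2) * (12/8)
= 48 / 16
= 3.0

3.0


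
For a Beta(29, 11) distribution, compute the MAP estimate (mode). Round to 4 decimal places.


MAP = mode = (a-1)/(a+b-2)
= (29-1)/(29+11-2)
= 28/38 = 0.7368

0.7368


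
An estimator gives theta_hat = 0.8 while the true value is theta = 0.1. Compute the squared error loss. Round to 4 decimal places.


The squared error loss is (theta_hat - theta)^2
= (0.8 - 0.1)^2
= (0.7)^2 = 0.49

0.49


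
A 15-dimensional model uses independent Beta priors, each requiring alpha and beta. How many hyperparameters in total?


Per parameter: 2 (alpha and beta).
Total = 15 * 2 = 30

30


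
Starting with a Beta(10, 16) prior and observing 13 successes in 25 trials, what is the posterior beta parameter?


Posterior beta = prior beta + failures
Failures = 25 - 13 = 12
beta_post = 16 + 12 = 28

28


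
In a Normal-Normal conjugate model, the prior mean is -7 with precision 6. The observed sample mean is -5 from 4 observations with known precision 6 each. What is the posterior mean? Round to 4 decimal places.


Posterior precision = tau0 + n*tau = 6 + 4*6 = 30
Posterior mean = (tau0*mu0 + n*tau*xbar) / posterior_precision
= (6*-7 + 4*6*-5) / 30
= -162 / 30 = -5.4

-5.4


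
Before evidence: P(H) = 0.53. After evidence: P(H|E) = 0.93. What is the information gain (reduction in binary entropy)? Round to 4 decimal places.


Prior entropy = 0.9974
Posterior entropy = 0.3659
Information gain = 0.9974 - 0.3659 = 0.6315

0.6315


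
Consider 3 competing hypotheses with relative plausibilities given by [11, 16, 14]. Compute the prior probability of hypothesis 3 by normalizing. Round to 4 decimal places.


Sum of weights = 11 + 16 + 14 = 41
Normalized prior for H3 = 14 / 41
= 0.3415

0.3415


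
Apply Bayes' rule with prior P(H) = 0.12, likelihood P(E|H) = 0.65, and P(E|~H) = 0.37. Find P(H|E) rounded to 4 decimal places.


Step 1: Compute marginal P(E) = P(E|H)P(H) + P(E|~H)P(~H)
= 0.65*0.12 + 0.37*0.88 = 0.4036
Step 2: P(H|E) = P(E|H)P(H)/P(E) = 0.078/0.4036
= 0.1933

0.1933


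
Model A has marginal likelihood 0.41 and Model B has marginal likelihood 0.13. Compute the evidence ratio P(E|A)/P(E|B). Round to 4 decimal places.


Evidence ratio = P(E|A) / P(E|B)
= 0.41 / 0.13
= 3.1538

3.1538


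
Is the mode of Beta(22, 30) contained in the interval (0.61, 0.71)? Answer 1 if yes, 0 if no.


Mode = (a-1)/(a+b-2) = 21/50 = 0.42
Interval: (0.61, 0.71)
Contains mode? 0

0


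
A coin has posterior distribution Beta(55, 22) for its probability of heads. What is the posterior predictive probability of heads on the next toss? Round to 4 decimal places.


Posterior predictive = E[theta] = alpha/(alpha+beta)
= 55/77
= 0.7143

0.7143


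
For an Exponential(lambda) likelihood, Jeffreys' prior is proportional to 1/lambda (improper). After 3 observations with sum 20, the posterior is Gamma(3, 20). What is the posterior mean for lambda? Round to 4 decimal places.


Posterior = Gamma(n, sum_x) = Gamma(3, 20)
Posterior mean = shape/rate = 3/20
= 0.15

0.15


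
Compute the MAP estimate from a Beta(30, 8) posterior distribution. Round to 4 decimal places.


MAP = mode of Beta distribution
= (alpha - 1)/(alpha + beta - 2)
= (30-1)/(30+8-2)
= 29/36 = 0.8056

0.8056


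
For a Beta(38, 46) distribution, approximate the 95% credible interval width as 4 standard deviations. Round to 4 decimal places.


Variance of Beta(a,b) = ab / ((a+b)^2 * (a+b+1))
= 38*46 / ((84)^2 * 85)
= 0.0029
SD = sqrt(0.0029) = 0.054
Width = 4 * SD = 0.2159

0.2159


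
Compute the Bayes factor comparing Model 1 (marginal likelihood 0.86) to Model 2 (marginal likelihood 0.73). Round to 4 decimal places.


BF12 = marginal likelihood of M1 / marginal likelihood of M2
= 0.86/0.73
= 1.1781

1.1781


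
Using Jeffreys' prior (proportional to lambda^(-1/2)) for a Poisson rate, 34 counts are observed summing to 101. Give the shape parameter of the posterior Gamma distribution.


Conjugate update: Gamma(prior_shape + S, prior_rate + n).
Prior shape = 0.5, prior rate = 0.
Posterior shape = 0.5 + S = 0.5 + 101 = 101.5

101.5


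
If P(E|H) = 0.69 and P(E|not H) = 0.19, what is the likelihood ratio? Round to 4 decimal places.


Likelihood ratio = P(E|H) / P(E|not H)
= 0.69 / 0.19
= 3.6316

3.6316


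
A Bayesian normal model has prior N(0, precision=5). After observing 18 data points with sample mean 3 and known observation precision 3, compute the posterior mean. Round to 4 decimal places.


Posterior mean = (prior_precision * prior_mean + n * data_precision * data_mean) / (prior_precision + n * data_precision)
Numerator = 5*0 + 18*3*3 = 162
Denominator = 5 + 18*3 = 59
Posterior mean = 2.7458

2.7458


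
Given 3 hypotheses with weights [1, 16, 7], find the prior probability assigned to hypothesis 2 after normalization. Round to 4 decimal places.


To normalize, divide each weight by the sum of all weights.
Sum = 24
Prior(H2) = 16/24 = 0.6667

0.6667


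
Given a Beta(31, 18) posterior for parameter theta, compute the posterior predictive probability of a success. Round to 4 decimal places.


For a Beta-Bernoulli model, the predictive probability is the mean:
P(success) = 31/(31+18) = 31/49 = 0.6327

0.6327


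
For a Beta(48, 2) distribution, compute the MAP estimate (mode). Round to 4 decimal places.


MAP = mode = (a-1)/(a+b-2)
= (48-1)/(48+2-2)
= 47/48 = 0.9792

0.9792


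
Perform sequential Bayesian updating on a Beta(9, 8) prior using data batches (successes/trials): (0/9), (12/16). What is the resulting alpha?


Accumulate successes: 12
Posterior alpha = prior alpha + sum of successes
= 9 + 12 = 21

21


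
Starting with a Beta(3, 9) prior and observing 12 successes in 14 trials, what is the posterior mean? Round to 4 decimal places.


Posterior parameters: alpha = 3 + 12 = 15
beta = 9 + 2 = 11
Posterior mean = alpha / (alpha + beta) = 15 / 26
= 0.5769

0.5769


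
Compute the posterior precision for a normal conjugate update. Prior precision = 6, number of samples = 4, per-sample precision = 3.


tau_post = tau_0 + n * tau
= 6 + 4 * 3 = 18

18


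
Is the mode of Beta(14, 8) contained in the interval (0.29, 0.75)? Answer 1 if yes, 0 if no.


Mode = (a-1)/(a+b-2) = 13/20 = 0.65
Interval: (0.29, 0.75)
Contains mode? 1

1


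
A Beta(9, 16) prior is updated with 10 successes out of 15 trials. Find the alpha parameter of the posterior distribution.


In the Beta-Binomial conjugate update:
alpha_post = alpha_prior + successes
= 9 + 10
= 19

19


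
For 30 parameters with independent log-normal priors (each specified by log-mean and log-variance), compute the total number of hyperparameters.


A log-normal prior has 2 hyperparameters per parameter.
Total = 30 * 2 = 60

60


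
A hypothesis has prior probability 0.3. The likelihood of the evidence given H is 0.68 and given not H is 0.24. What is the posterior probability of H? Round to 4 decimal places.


Using Bayes' theorem:
P(E) = 0.3 * 0.68 + 0.7 * 0.24
P(E) = 0.372
P(H|E) = (0.3 * 0.68) / 0.372 = 0.5484

0.5484


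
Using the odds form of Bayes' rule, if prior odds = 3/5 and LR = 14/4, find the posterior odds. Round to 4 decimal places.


Bayes' rule in odds form: posterior odds = prior odds * LR
= (3 * 14) / (5 * 4)
= 42/20 = 2.1

2.1


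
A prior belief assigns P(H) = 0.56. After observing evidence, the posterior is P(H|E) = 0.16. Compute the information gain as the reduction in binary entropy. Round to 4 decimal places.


H(prior) = -0.56*log2(0.56) - 0.44*log2(0.44)
= 0.9896
H(post) = -0.16*log2(0.16) - 0.84*log2(0.84)
= 0.6343
IG = 0.9896 - 0.6343 = 0.3553

0.3553


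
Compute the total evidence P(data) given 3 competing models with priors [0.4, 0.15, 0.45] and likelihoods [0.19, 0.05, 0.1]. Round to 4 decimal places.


Marginal likelihood = sum P(model_i) * P(data|model_i)
Model 1: 0.4 * 0.19 = 0.076
Model 2: 0.15 * 0.05 = 0.0075
Model 3: 0.45 * 0.1 = 0.045
Total = 0.1285

0.1285


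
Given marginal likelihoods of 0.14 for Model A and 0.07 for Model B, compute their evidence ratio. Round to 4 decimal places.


Ratio = ML(A) / ML(B) = 0.14/0.07
= 2.0

2.0


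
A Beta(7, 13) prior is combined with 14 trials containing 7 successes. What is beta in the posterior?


In conjugate updating:
beta_posterior = beta_prior + (n - k)
= 13 + (14 - 7)
= 13 + 7 = 20

20


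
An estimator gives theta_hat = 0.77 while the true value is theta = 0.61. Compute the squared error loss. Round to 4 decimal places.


The squared error loss is (theta_hat - theta)^2
= (0.77 - 0.61)^2
= (0.16)^2 = 0.0256

0.0256


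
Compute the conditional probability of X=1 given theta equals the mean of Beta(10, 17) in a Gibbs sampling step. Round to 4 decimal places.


Mean of Beta(10, 17) = 0.3704
P(X=1 | theta=0.3704) = 0.3704

0.3704


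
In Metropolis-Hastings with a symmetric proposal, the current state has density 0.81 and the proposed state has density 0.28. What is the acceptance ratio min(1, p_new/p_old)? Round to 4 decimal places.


Ratio = p_new / p_old = 0.28 / 0.81 = 0.3457
Acceptance = min(1, 0.3457) = 0.3457

0.3457
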